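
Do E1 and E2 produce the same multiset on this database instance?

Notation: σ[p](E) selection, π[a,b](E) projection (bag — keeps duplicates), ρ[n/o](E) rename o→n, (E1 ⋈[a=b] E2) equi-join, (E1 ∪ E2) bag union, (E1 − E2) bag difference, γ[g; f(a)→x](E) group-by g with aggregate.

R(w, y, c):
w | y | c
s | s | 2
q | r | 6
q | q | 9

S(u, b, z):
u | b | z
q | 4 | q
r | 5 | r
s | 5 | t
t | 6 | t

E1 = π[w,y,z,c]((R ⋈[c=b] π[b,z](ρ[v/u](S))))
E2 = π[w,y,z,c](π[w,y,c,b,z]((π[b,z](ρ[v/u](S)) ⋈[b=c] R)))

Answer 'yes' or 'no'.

E1 stepwise |·|:
  R → 3
  S → 4
  ρ[v/u](S) → 4
  π[b,z](ρ[v/u](S)) → 4
  (R ⋈[c=b] π[b,z](ρ[v/u](S))) → 1
  π[w,y,z,c]((R ⋈[c=b] π[b,z](ρ[v/u](S)))) → 1
E2 stepwise |·|:
  S → 4
  ρ[v/u](S) → 4
  π[b,z](ρ[v/u](S)) → 4
  R → 3
  (π[b,z](ρ[v/u](S)) ⋈[b=c] R) → 1
  π[w,y,c,b,z]((π[b,z](ρ[v/u](S)) ⋈[b=c] R)) → 1
  π[w,y,z,c](π[w,y,c,b,z]((π[b,z](ρ[v/u](S)) ⋈[b=c] R))) → 1

E1 and E2 produce the same multiset:
w | y | z | c
q | r | t | 6

yes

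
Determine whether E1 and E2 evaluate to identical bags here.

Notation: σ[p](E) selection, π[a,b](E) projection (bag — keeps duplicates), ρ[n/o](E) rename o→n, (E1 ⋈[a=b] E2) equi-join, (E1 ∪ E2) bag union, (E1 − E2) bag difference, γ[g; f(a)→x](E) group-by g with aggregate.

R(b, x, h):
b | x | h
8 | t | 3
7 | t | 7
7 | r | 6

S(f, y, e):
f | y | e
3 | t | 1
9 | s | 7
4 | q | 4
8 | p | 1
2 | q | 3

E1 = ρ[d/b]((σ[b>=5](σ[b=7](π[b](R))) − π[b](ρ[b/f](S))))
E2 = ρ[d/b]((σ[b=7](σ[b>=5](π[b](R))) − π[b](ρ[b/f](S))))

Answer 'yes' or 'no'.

E1 row counts bottom-up:
  R → 3
  π[b](R) → 3
  σ[b=7](π[b](R)) → 2
  σ[b>=5](σ[b=7](π[b](R))) → 2
  S → 5
  ρ[b/f](S) → 5
  π[b](ρ[b/f](S)) → 5
  (σ[b>=5](σ[b=7](π[b](R))) − π[b](ρ[b/f](S))) → 2
  ρ[d/b]((σ[b>=5](σ[b=7](π[b](R))) − π[b](ρ[b/f](S)))) → 2
E2 row counts bottom-up:
  R → 3
  π[b](R) → 3
  σ[b>=5](π[b](R)) → 3
  σ[b=7](σ[b>=5](π[b](R))) → 2
  S → 5
  ρ[b/f](S) → 5
  π[b](ρ[b/f](S)) → 5
  (σ[b=7](σ[b>=5](π[b](R))) − π[b](ρ[b/f](S))) → 2
  ρ[d/b]((σ[b=7](σ[b>=5](π[b](R))) − π[b](ρ[b/f](S)))) → 2

E1 and E2 produce the same multiset:
d
7
7

yes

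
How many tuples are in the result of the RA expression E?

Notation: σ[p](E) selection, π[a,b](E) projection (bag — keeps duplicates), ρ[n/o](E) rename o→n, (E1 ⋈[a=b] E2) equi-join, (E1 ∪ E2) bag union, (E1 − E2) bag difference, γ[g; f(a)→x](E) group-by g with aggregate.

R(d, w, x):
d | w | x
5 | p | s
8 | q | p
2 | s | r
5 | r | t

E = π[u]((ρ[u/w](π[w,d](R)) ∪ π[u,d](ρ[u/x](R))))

Per-node cardinality:
  R → 4
  π[w,d](R) → 4
  ρ[u/w](π[w,d](R)) → 4
  R → 4
  ρ[u/x](R) → 4
  π[u,d](ρ[u/x](R)) → 4
  (ρ[u/w](π[w,d](R)) ∪ π[u,d](ρ[u/x](R))) → 8
  π[u]((ρ[u/w](π[w,d](R)) ∪ π[u,d](ρ[u/x](R)))) → 8

|E| = 8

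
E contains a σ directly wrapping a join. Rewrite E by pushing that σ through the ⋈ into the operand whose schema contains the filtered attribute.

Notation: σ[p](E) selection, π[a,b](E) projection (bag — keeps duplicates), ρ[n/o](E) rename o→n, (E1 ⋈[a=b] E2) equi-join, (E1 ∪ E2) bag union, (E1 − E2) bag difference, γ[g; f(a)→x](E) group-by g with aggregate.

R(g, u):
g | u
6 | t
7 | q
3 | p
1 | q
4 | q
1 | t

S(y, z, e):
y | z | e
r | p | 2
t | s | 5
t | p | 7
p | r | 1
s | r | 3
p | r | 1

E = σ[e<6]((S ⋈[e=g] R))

σ filters on e, owned by the left side.
E' = (σ[e<6](S) ⋈[e=g] R)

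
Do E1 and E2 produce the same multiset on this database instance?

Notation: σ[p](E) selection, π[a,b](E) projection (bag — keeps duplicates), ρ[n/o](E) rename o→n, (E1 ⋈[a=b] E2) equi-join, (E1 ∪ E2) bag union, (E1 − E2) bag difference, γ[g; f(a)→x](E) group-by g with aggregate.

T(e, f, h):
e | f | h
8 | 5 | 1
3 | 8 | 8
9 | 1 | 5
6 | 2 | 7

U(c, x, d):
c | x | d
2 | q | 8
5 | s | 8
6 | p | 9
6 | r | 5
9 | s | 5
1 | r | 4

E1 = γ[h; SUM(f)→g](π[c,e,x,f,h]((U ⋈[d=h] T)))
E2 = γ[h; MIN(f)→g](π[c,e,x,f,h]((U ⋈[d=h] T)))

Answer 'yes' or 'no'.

E1 per-node cardinality:
  U → 6
  T → 4
  (U ⋈[d=h] T) → 4
  π[c,e,x,f,h]((U ⋈[d=h] T)) → 4
  γ[h; SUM(f)→g](π[c,e,x,f,h]((U ⋈[d=h] T))) → 2
E2 per-node cardinality:
  U → 6
  T → 4
  (U ⋈[d=h] T) → 4
  π[c,e,x,f,h]((U ⋈[d=h] T)) → 4
  γ[h; MIN(f)→g](π[c,e,x,f,h]((U ⋈[d=h] T))) → 2

E1 result:
h | g
5 | 2
8 | 16
E2 result:
h | g
5 | 1
8 | 8
Witness: (8, 8) appears 0× in E1 but 1× in E2.

no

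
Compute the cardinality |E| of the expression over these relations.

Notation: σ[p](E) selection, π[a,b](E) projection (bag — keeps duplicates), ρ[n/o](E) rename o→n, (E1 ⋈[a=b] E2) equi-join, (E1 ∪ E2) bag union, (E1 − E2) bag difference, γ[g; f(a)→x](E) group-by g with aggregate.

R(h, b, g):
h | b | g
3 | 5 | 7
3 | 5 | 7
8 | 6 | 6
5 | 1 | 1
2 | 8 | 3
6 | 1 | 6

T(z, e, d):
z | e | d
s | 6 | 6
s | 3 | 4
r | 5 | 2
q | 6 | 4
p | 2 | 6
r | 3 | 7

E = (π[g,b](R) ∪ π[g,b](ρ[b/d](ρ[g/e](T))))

Subexpression sizes:
  R → 6
  π[g,b](R) → 6
  T → 6
  ρ[g/e](T) → 6
  ρ[b/d](ρ[g/e](T)) → 6
  π[g,b](ρ[b/d](ρ[g/e](T))) → 6
  (π[g,b](R) ∪ π[g,b](ρ[b/d](ρ[g/e](T)))) → 12

|E| = 12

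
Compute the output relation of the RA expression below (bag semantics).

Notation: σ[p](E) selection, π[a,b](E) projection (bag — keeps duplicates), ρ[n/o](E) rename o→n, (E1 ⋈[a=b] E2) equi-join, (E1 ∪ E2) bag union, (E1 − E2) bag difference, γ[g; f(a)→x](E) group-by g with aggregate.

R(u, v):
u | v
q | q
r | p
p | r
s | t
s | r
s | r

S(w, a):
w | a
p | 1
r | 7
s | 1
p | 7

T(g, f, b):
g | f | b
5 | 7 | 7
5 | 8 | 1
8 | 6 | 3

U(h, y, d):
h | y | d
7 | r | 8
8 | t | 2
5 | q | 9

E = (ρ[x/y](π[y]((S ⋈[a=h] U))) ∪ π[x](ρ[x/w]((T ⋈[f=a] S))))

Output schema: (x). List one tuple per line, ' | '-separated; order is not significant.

Per-node cardinality:
  S → 4
  U → 3
  (S ⋈[a=h] U) → 2
  π[y]((S ⋈[a=h] U)) → 2
  ρ[x/y](π[y]((S ⋈[a=h] U))) → 2
  T → 3
  S → 4
  (T ⋈[f=a] S) → 2
  ρ[x/w]((T ⋈[f=a] S)) → 2
  π[x](ρ[x/w]((T ⋈[f=a] S))) → 2
  (ρ[x/y](π[y]((S ⋈[a=h] U))) ∪ π[x](ρ[x/w]((T ⋈[f=a] S)))) → 4

== RESULT ==
x
p
r
r
r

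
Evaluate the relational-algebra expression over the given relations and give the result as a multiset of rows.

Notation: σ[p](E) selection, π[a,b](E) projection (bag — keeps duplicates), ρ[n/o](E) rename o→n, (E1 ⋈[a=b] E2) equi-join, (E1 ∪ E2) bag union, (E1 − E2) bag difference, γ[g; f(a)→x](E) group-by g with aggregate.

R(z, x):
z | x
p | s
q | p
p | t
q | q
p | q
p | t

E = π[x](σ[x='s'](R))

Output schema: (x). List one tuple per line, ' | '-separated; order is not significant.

Stepwise |·|:
  R → 6
  σ[x='s'](R) → 1
  π[x](σ[x='s'](R)) → 1

== RESULT ==
x
s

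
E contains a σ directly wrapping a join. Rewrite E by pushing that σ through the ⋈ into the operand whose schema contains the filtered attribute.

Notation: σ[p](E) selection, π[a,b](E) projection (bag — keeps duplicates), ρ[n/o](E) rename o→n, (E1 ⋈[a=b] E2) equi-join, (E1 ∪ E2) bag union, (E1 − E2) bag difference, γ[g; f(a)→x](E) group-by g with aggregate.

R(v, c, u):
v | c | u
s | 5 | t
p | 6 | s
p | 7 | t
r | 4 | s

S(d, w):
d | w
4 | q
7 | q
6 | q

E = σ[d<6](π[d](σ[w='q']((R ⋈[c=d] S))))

σ filters on w, owned by the right side.
E' = σ[d<6](π[d]((R ⋈[c=d] σ[w='q'](S))))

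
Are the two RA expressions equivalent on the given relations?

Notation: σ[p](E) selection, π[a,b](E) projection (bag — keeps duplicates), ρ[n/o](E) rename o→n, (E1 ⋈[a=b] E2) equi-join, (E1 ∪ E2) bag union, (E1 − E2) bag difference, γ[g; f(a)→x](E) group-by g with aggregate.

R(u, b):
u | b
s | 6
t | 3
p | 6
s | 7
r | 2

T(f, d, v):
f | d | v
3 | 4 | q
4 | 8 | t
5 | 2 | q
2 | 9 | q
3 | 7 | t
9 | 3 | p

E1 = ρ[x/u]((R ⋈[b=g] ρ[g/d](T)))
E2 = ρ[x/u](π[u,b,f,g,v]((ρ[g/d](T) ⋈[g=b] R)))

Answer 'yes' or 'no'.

E1 subexpression sizes:
  R → 5
  T → 6
  ρ[g/d](T) → 6
  (R ⋈[b=g] ρ[g/d](T)) → 3
  ρ[x/u]((R ⋈[b=g] ρ[g/d](T))) → 3
E2 subexpression sizes:
  T → 6
  ρ[g/d](T) → 6
  R → 5
  (ρ[g/d](T) ⋈[g=b] R) → 3
  π[u,b,f,g,v]((ρ[g/d](T) ⋈[g=b] R)) → 3
  ρ[x/u](π[u,b,f,g,v]((ρ[g/d](T) ⋈[g=b] R))) → 3

E1 and E2 produce the same multiset:
x | b | f | g | v
r | 2 | 5 | 2 | q
s | 7 | 3 | 7 | t
t | 3 | 9 | 3 | p

yes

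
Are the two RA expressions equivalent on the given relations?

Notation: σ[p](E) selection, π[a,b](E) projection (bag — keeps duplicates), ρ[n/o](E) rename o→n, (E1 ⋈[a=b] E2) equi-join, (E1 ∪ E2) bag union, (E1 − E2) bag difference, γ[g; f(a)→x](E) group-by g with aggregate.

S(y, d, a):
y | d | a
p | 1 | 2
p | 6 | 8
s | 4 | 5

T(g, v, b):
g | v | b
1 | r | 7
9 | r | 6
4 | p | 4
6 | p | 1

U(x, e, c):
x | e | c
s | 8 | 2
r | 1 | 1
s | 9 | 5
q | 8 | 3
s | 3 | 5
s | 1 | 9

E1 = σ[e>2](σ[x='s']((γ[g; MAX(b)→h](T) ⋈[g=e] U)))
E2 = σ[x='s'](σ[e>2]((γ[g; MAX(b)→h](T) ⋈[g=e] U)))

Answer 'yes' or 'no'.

E1 per-node cardinality:
  T → 4
  γ[g; MAX(b)→h](T) → 4
  U → 6
  (γ[g; MAX(b)→h](T) ⋈[g=e] U) → 3
  σ[x='s']((γ[g; MAX(b)→h](T) ⋈[g=e] U)) → 2
  σ[e>2](σ[x='s']((γ[g; MAX(b)→h](T) ⋈[g=e] U))) → 1
E2 per-node cardinality:
  T → 4
  γ[g; MAX(b)→h](T) → 4
  U → 6
  (γ[g; MAX(b)→h](T) ⋈[g=e] U) → 3
  σ[e>2]((γ[g; MAX(b)→h](T) ⋈[g=e] U)) → 1
  σ[x='s'](σ[e>2]((γ[g; MAX(b)→h](T) ⋈[g=e] U))) → 1

E1 and E2 produce the same multiset:
g | h | x | e | c
9 | 6 | s | 9 | 5

yes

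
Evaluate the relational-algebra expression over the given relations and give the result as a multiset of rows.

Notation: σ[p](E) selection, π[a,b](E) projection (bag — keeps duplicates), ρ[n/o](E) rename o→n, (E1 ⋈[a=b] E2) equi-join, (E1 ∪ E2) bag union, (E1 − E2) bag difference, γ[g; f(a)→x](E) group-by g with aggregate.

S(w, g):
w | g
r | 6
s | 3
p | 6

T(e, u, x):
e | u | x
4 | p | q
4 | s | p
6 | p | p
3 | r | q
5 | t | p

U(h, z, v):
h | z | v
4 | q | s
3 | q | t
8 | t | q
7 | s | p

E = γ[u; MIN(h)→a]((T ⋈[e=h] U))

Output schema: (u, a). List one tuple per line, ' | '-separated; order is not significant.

Per-node cardinality:
  T → 5
  U → 4
  (T ⋈[e=h] U) → 3
  γ[u; MIN(h)→a]((T ⋈[e=h] U)) → 3

== RESULT ==
u | a
p | 4
r | 3
s | 4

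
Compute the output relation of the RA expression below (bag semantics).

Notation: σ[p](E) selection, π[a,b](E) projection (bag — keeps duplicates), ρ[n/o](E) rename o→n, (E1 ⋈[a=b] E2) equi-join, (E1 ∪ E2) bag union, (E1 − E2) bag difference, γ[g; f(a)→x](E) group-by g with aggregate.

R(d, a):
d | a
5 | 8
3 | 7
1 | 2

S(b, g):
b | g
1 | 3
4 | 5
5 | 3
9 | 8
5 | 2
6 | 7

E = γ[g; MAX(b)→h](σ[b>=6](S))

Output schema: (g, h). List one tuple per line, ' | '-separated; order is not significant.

Stepwise |·|:
  S → 6
  σ[b>=6](S) → 2
  γ[g; MAX(b)→h](σ[b>=6](S)) → 2

== RESULT ==
g | h
7 | 6
8 | 9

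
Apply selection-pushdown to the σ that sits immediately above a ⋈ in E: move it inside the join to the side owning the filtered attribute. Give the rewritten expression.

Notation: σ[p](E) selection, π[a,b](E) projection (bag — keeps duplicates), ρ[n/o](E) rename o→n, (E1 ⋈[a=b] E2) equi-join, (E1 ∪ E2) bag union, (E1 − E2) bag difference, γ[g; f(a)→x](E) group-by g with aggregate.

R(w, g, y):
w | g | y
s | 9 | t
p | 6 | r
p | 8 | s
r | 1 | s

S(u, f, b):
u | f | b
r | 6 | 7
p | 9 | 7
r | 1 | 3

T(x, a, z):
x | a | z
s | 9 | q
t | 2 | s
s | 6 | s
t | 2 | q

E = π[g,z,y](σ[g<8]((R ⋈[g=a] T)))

σ filters on g, owned by the left side.
E' = π[g,z,y]((σ[g<8](R) ⋈[g=a] T))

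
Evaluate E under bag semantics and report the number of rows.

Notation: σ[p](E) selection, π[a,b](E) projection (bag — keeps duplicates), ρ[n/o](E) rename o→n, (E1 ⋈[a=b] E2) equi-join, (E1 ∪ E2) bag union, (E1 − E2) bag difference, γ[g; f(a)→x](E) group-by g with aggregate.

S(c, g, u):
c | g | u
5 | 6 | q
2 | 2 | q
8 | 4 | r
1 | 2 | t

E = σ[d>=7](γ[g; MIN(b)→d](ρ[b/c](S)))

Per-node cardinality:
  S → 4
  ρ[b/c](S) → 4
  γ[g; MIN(b)→d](ρ[b/c](S)) → 3
  σ[d>=7](γ[g; MIN(b)→d](ρ[b/c](S))) → 1

|E| = 1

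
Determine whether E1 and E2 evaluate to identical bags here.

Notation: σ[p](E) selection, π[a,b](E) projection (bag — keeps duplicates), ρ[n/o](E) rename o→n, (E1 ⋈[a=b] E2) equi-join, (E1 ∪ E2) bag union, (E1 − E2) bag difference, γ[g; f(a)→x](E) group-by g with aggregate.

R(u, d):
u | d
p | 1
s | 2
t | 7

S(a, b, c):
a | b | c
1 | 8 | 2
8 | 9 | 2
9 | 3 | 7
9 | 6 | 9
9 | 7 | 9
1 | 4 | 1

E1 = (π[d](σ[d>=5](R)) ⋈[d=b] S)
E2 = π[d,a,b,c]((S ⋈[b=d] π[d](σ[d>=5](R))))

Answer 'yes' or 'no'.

E1 per-node cardinality:
  R → 3
  σ[d>=5](R) → 1
  π[d](σ[d>=5](R)) → 1
  S → 6
  (π[d](σ[d>=5](R)) ⋈[d=b] S) → 1
E2 per-node cardinality:
  S → 6
  R → 3
  σ[d>=5](R) → 1
  π[d](σ[d>=5](R)) → 1
  (S ⋈[b=d] π[d](σ[d>=5](R))) → 1
  π[d,a,b,c]((S ⋈[b=d] π[d](σ[d>=5](R)))) → 1

E1 and E2 produce the same multiset:
d | a | b | c
7 | 9 | 7 | 9

yes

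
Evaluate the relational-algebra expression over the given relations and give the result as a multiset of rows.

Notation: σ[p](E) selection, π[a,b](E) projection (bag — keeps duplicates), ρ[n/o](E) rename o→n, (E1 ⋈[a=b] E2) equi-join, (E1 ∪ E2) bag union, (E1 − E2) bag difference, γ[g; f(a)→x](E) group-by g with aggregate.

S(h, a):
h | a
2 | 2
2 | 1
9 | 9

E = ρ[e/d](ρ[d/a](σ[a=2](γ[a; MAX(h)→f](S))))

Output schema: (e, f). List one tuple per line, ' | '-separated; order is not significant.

Stepwise |·|:
  S → 3
  γ[a; MAX(h)→f](S) → 3
  σ[a=2](γ[a; MAX(h)→f](S)) → 1
  ρ[d/a](σ[a=2](γ[a; MAX(h)→f](S))) → 1
  ρ[e/d](ρ[d/a](σ[a=2](γ[a; MAX(h)→f](S)))) → 1

== RESULT ==
e | f
2 | 2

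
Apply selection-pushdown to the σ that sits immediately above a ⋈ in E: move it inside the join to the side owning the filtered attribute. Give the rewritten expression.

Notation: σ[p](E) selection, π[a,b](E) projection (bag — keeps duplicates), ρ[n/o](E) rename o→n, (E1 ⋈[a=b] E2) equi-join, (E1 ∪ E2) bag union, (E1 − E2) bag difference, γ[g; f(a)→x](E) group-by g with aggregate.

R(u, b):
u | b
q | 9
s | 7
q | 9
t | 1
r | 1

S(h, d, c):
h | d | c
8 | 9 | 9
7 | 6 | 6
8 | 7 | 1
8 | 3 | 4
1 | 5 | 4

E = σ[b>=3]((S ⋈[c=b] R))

σ filters on b, owned by the right side.
E' = (S ⋈[c=b] σ[b>=3](R))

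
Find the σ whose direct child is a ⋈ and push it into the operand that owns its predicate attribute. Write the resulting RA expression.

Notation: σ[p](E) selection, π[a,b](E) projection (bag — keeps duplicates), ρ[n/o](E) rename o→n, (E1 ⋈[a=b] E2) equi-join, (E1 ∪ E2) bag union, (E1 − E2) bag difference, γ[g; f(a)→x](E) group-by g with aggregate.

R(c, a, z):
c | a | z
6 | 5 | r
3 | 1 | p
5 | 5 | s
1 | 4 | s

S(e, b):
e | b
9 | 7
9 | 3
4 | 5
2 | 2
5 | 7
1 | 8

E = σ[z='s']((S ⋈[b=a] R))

σ filters on z, owned by the right side.
E' = (S ⋈[b=a] σ[z='s'](R))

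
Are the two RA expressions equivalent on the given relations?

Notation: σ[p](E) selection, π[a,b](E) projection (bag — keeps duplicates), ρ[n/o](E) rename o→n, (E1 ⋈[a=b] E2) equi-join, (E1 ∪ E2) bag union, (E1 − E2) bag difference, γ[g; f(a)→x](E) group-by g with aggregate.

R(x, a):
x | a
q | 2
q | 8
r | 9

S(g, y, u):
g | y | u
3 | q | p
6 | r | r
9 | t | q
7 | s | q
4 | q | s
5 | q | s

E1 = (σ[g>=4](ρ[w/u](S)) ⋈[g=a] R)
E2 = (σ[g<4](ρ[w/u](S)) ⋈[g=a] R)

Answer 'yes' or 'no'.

E1 stepwise |·|:
  S → 6
  ρ[w/u](S) → 6
  σ[g>=4](ρ[w/u](S)) → 5
  R → 3
  (σ[g>=4](ρ[w/u](S)) ⋈[g=a] R) → 1
E2 stepwise |·|:
  S → 6
  ρ[w/u](S) → 6
  σ[g<4](ρ[w/u](S)) → 1
  R → 3
  (σ[g<4](ρ[w/u](S)) ⋈[g=a] R) → 0

E1 result:
g | y | w | x | a
9 | t | q | r | 9
E2 result:
g | y | w | x | a
(0 rows)
Witness: (9, 't', 'q', 'r', 9) appears 1× in E1 but 0× in E2.

no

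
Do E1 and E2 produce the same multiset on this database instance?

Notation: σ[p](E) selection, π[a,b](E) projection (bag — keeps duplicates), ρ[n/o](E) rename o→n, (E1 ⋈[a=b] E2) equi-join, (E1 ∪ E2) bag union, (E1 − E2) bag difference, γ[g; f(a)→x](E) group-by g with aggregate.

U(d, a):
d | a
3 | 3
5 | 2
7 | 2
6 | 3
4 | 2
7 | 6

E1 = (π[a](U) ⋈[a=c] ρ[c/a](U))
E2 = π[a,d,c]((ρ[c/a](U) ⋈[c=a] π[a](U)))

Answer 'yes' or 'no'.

E1 per-node cardinality:
  U → 6
  π[a](U) → 6
  U → 6
  ρ[c/a](U) → 6
  (π[a](U) ⋈[a=c] ρ[c/a](U)) → 14
E2 per-node cardinality:
  U → 6
  ρ[c/a](U) → 6
  U → 6
  π[a](U) → 6
  (ρ[c/a](U) ⋈[c=a] π[a](U)) → 14
  π[a,d,c]((ρ[c/a](U) ⋈[c=a] π[a](U))) → 14

E1 and E2 produce the same multiset:
a | d | c
2 | 4 | 2
2 | 4 | 2
2 | 4 | 2
2 | 5 | 2
2 | 5 | 2
2 | 5 | 2
2 | 7 | 2
2 | 7 | 2
2 | 7 | 2
3 | 3 | 3
3 | 3 | 3
3 | 6 | 3
3 | 6 | 3
6 | 7 | 6

yes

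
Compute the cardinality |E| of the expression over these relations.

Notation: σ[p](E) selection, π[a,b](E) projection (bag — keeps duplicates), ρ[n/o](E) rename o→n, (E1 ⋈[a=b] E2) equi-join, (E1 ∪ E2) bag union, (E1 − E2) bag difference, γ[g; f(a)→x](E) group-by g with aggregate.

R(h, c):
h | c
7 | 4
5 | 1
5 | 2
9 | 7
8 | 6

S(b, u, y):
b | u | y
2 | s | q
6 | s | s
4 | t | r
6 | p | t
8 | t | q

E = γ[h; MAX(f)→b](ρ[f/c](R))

Stepwise |·|:
  R → 5
  ρ[f/c](R) → 5
  γ[h; MAX(f)→b](ρ[f/c](R)) → 4

|E| = 4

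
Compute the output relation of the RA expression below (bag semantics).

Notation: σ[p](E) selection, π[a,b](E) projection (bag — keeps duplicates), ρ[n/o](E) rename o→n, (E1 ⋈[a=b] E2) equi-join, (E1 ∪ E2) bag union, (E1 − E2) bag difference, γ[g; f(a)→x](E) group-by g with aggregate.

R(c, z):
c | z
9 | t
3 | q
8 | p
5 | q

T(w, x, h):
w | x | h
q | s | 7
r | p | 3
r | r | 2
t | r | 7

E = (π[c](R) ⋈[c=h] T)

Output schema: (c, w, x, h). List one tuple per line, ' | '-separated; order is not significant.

Stepwise |·|:
  R → 4
  π[c](R) → 4
  T → 4
  (π[c](R) ⋈[c=h] T) → 1

== RESULT ==
c | w | x | h
3 | r | p | 3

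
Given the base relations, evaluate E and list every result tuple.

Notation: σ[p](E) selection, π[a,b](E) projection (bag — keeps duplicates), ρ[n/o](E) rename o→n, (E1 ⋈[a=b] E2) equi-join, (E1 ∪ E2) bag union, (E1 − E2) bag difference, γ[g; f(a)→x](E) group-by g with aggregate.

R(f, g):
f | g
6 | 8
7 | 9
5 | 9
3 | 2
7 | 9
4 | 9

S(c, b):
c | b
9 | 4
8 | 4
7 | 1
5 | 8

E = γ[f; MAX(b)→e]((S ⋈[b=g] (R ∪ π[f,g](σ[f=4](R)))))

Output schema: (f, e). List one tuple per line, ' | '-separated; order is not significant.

Subexpression sizes:
  S → 4
  R → 6
  R → 6
  σ[f=4](R) → 1
  π[f,g](σ[f=4](R)) → 1
  (R ∪ π[f,g](σ[f=4](R))) → 7
  (S ⋈[b=g] (R ∪ π[f,g](σ[f=4](R)))) → 1
  γ[f; MAX(b)→e]((S ⋈[b=g] (R ∪ π[f,g](σ[f=4](R))))) → 1

== RESULT ==
f | e
6 | 8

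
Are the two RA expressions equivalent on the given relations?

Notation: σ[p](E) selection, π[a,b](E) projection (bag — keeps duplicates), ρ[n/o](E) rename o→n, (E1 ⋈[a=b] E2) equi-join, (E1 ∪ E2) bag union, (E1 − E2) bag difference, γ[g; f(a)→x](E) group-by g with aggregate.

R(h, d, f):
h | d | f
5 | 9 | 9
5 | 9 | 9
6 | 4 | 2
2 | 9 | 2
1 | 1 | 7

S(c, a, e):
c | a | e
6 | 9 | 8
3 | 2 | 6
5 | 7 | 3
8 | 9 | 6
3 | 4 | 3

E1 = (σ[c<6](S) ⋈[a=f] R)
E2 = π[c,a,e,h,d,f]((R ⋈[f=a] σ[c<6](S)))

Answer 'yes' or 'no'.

E1 per-node cardinality:
  S → 5
  σ[c<6](S) → 3
  R → 5
  (σ[c<6](S) ⋈[a=f] R) → 3
E2 per-node cardinality:
  R → 5
  S → 5
  σ[c<6](S) → 3
  (R ⋈[f=a] σ[c<6](S)) → 3
  π[c,a,e,h,d,f]((R ⋈[f=a] σ[c<6](S))) → 3

E1 and E2 produce the same multiset:
c | a | e | h | d | f
3 | 2 | 6 | 2 | 9 | 2
3 | 2 | 6 | 6 | 4 | 2
5 | 7 | 3 | 1 | 1 | 7

yes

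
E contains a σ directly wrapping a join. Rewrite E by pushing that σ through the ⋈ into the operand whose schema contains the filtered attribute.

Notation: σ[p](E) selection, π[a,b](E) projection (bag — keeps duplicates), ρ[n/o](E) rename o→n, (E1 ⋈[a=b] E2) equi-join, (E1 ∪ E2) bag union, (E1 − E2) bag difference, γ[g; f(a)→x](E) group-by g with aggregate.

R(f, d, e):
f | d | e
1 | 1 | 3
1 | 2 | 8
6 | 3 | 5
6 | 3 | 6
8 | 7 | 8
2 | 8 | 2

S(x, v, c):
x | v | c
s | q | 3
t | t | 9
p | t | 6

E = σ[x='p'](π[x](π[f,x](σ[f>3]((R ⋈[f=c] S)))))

σ filters on f, owned by the left side.
E' = σ[x='p'](π[x](π[f,x]((σ[f>3](R) ⋈[f=c] S))))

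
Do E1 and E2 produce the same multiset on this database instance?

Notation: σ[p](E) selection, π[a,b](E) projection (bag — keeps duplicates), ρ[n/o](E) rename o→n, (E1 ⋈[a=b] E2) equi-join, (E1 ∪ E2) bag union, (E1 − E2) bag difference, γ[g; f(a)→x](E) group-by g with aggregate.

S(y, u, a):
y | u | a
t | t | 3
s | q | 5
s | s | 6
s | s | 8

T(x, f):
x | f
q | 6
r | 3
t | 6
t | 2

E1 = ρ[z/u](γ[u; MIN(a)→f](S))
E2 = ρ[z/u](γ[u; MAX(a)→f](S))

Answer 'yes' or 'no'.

E1 subexpression sizes:
  S → 4
  γ[u; MIN(a)→f](S) → 3
  ρ[z/u](γ[u; MIN(a)→f](S)) → 3
E2 subexpression sizes:
  S → 4
  γ[u; MAX(a)→f](S) → 3
  ρ[z/u](γ[u; MAX(a)→f](S)) → 3

E1 result:
z | f
q | 5
s | 6
t | 3
E2 result:
z | f
q | 5
s | 8
t | 3
Witness: ('s', 6) appears 1× in E1 but 0× in E2.

no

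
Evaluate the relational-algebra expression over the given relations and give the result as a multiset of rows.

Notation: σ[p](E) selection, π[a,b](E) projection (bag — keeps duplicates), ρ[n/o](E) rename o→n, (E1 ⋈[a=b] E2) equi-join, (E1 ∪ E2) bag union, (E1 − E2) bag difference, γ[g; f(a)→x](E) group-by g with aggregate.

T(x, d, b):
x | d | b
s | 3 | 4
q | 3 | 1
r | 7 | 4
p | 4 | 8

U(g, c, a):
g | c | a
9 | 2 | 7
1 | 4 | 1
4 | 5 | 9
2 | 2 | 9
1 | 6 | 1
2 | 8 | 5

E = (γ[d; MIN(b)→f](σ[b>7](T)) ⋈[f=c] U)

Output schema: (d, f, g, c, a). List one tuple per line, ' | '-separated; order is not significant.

Stepwise |·|:
  T → 4
  σ[b>7](T) → 1
  γ[d; MIN(b)→f](σ[b>7](T)) → 1
  U → 6
  (γ[d; MIN(b)→f](σ[b>7](T)) ⋈[f=c] U) → 1

== RESULT ==
d | f | g | c | a
4 | 8 | 2 | 8 | 5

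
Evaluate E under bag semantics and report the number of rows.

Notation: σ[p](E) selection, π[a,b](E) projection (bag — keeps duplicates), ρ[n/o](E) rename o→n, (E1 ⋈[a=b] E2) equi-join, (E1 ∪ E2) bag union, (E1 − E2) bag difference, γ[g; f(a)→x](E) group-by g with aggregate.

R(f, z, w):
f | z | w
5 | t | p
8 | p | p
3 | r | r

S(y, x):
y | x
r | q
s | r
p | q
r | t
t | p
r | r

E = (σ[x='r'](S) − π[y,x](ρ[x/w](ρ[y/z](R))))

Per-node cardinality:
  S → 6
  σ[x='r'](S) → 2
  R → 3
  ρ[y/z](R) → 3
  ρ[x/w](ρ[y/z](R)) → 3
  π[y,x](ρ[x/w](ρ[y/z](R))) → 3
  (σ[x='r'](S) − π[y,x](ρ[x/w](ρ[y/z](R)))) → 1

|E| = 1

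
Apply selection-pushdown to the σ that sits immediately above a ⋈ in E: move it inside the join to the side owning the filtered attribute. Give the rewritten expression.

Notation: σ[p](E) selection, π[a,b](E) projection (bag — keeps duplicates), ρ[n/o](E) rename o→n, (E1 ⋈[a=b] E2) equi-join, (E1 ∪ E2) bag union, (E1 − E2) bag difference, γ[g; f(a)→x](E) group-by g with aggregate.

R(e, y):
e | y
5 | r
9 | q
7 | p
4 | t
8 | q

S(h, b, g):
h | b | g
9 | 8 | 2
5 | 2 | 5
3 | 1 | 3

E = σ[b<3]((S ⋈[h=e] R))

σ filters on b, owned by the left side.
E' = (σ[b<3](S) ⋈[h=e] R)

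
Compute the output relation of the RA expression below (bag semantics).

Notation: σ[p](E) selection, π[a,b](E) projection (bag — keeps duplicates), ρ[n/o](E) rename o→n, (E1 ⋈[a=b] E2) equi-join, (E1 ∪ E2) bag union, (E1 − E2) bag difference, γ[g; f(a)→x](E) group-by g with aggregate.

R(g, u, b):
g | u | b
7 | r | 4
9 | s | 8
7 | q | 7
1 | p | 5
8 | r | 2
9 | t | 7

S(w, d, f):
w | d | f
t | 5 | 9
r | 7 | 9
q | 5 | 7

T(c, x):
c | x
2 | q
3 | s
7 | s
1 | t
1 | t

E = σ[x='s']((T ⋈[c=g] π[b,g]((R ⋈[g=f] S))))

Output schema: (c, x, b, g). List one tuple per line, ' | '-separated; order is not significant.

Subexpression sizes:
  T → 5
  R → 6
  S → 3
  (R ⋈[g=f] S) → 6
  π[b,g]((R ⋈[g=f] S)) → 6
  (T ⋈[c=g] π[b,g]((R ⋈[g=f] S))) → 2
  σ[x='s']((T ⋈[c=g] π[b,g]((R ⋈[g=f] S)))) → 2

== RESULT ==
c | x | b | g
7 | s | 4 | 7
7 | s | 7 | 7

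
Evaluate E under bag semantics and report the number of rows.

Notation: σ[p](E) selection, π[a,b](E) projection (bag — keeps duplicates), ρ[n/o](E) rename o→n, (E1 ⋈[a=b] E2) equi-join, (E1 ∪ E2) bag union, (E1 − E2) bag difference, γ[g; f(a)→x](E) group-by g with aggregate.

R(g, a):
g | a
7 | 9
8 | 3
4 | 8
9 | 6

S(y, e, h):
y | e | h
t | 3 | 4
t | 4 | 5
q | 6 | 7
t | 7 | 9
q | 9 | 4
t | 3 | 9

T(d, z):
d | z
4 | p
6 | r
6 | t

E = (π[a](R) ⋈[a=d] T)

Subexpression sizes:
  R → 4
  π[a](R) → 4
  T → 3
  (π[a](R) ⋈[a=d] T) → 2

|E| = 2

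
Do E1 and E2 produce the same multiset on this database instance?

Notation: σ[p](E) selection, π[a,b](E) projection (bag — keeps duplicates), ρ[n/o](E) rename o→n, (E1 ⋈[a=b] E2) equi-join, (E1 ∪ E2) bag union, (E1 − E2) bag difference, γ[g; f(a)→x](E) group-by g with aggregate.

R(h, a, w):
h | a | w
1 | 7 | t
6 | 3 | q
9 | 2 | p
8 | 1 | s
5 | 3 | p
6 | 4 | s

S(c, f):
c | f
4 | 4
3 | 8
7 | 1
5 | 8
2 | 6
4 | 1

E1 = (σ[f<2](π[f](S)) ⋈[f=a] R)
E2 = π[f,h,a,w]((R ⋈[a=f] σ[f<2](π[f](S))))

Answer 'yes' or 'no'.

E1 subexpression sizes:
  S → 6
  π[f](S) → 6
  σ[f<2](π[f](S)) → 2
  R → 6
  (σ[f<2](π[f](S)) ⋈[f=a] R) → 2
E2 subexpression sizes:
  R → 6
  S → 6
  π[f](S) → 6
  σ[f<2](π[f](S)) → 2
  (R ⋈[a=f] σ[f<2](π[f](S))) → 2
  π[f,h,a,w]((R ⋈[a=f] σ[f<2](π[f](S)))) → 2

E1 and E2 produce the same multiset:
f | h | a | w
1 | 8 | 1 | s
1 | 8 | 1 | s

yes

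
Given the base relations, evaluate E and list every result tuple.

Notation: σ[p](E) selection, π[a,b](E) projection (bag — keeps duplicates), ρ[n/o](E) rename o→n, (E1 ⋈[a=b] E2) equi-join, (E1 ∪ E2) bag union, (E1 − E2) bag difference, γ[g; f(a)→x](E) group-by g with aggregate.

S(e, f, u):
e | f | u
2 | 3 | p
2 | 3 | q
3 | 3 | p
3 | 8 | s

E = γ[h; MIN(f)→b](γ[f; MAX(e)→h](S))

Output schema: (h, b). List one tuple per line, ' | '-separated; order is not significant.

Subexpression sizes:
  S → 4
  γ[f; MAX(e)→h](S) → 2
  γ[h; MIN(f)→b](γ[f; MAX(e)→h](S)) → 1

== RESULT ==
h | b
3 | 3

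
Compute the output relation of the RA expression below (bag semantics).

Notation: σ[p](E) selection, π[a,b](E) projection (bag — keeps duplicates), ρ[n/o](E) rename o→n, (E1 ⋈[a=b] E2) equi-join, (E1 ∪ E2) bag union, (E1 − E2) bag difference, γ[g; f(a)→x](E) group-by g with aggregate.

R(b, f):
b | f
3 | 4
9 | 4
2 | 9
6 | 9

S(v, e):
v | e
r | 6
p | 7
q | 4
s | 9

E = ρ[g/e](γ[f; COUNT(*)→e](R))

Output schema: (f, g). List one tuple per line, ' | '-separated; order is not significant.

Stepwise |·|:
  R → 4
  γ[f; COUNT(*)→e](R) → 2
  ρ[g/e](γ[f; COUNT(*)→e](R)) → 2

== RESULT ==
f | g
4 | 2
9 | 2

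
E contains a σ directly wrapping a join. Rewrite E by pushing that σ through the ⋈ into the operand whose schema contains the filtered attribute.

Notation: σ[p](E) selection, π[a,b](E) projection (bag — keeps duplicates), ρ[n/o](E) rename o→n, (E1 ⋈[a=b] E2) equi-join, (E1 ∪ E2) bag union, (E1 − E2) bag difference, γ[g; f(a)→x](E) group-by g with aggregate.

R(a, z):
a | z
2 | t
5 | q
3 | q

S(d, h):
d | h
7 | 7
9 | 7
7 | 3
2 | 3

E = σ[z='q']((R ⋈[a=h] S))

σ filters on z, owned by the left side.
E' = (σ[z='q'](R) ⋈[a=h] S)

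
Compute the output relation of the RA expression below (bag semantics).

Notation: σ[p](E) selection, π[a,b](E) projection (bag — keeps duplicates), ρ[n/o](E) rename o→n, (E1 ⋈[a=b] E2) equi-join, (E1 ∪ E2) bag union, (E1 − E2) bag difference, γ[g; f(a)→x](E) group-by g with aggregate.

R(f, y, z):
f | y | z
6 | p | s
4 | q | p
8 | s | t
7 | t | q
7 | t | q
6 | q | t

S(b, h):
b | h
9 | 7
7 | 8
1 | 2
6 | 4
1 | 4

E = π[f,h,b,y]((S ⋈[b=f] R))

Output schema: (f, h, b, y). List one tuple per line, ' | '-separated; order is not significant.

Stepwise |·|:
  S → 5
  R → 6
  (S ⋈[b=f] R) → 4
  π[f,h,b,y]((S ⋈[b=f] R)) → 4

== RESULT ==
f | h | b | y
6 | 4 | 6 | p
6 | 4 | 6 | q
7 | 8 | 7 | t
7 | 8 | 7 | t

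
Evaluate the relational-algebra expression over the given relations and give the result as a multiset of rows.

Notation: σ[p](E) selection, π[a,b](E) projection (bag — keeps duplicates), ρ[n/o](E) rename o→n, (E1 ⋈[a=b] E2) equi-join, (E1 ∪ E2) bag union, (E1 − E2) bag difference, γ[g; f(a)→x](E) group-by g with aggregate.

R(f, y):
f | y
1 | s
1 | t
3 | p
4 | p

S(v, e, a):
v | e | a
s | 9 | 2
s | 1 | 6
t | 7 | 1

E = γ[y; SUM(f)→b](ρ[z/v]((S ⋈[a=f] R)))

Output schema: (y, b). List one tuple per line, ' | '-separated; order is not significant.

Subexpression sizes:
  S → 3
  R → 4
  (S ⋈[a=f] R) → 2
  ρ[z/v]((S ⋈[a=f] R)) → 2
  γ[y; SUM(f)→b](ρ[z/v]((S ⋈[a=f] R))) → 2

== RESULT ==
y | b
s | 1
t | 1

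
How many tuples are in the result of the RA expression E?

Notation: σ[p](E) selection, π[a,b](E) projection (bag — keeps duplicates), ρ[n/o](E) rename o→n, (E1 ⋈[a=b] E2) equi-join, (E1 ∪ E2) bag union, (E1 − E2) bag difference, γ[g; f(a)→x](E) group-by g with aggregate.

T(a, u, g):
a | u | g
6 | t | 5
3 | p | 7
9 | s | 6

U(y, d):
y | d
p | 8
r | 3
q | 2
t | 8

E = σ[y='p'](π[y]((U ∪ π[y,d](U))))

Stepwise |·|:
  U → 4
  U → 4
  π[y,d](U) → 4
  (U ∪ π[y,d](U)) → 8
  π[y]((U ∪ π[y,d](U))) → 8
  σ[y='p'](π[y]((U ∪ π[y,d](U)))) → 2

|E| = 2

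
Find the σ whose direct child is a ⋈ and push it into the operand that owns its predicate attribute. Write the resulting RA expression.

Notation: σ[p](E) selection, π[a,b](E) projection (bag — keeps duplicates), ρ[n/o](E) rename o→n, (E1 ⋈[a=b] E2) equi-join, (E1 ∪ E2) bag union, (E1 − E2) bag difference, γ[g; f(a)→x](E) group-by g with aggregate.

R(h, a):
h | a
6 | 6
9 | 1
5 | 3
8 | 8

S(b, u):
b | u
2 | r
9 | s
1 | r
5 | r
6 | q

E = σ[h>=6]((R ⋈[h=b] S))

σ filters on h, owned by the left side.
E' = (σ[h>=6](R) ⋈[h=b] S)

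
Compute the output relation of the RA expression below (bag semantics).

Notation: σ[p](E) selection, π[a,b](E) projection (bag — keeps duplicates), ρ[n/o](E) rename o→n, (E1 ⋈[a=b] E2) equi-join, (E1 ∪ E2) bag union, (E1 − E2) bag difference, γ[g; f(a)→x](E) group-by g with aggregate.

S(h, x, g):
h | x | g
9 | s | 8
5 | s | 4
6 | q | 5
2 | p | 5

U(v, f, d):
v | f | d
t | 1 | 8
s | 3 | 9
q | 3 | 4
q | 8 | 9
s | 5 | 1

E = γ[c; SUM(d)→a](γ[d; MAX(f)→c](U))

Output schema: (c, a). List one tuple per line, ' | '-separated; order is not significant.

Per-node cardinality:
  U → 5
  γ[d; MAX(f)→c](U) → 4
  γ[c; SUM(d)→a](γ[d; MAX(f)→c](U)) → 4

== RESULT ==
c | a
1 | 8
3 | 4
5 | 1
8 | 9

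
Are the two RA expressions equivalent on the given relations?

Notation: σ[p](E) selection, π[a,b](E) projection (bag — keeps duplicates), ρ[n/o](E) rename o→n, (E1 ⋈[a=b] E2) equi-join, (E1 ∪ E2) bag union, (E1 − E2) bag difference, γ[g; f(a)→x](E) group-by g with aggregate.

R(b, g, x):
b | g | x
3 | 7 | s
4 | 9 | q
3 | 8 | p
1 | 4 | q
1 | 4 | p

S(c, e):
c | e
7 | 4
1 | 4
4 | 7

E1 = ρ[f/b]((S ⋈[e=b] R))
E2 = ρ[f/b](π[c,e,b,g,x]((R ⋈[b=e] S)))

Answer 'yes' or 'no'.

E1 subexpression sizes:
  S → 3
  R → 5
  (S ⋈[e=b] R) → 2
  ρ[f/b]((S ⋈[e=b] R)) → 2
E2 subexpression sizes:
  R → 5
  S → 3
  (R ⋈[b=e] S) → 2
  π[c,e,b,g,x]((R ⋈[b=e] S)) → 2
  ρ[f/b](π[c,e,b,g,x]((R ⋈[b=e] S))) → 2

E1 and E2 produce the same multiset:
c | e | f | g | x
1 | 4 | 4 | 9 | q
7 | 4 | 4 | 9 | q

yes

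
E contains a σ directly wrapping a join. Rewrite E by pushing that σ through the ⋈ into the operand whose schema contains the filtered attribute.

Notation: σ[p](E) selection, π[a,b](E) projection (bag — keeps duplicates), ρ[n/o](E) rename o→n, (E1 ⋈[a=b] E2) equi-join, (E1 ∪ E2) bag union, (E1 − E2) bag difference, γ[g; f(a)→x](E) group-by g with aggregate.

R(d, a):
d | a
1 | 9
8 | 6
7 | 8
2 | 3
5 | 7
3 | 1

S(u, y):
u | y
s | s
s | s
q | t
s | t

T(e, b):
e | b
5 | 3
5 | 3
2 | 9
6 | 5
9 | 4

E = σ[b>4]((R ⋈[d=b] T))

σ filters on b, owned by the right side.
E' = (R ⋈[d=b] σ[b>4](T))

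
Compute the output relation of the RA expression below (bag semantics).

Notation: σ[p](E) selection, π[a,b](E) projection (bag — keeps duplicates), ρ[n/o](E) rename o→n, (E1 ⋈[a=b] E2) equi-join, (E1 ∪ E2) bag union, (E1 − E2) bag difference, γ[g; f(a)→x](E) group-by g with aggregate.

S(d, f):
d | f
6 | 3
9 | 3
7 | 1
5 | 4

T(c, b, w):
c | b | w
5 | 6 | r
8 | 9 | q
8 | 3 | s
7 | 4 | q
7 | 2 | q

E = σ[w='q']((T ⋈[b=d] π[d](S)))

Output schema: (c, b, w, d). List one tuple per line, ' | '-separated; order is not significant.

Row counts bottom-up:
  T → 5
  S → 4
  π[d](S) → 4
  (T ⋈[b=d] π[d](S)) → 2
  σ[w='q']((T ⋈[b=d] π[d](S))) → 1

== RESULT ==
c | b | w | d
8 | 9 | q | 9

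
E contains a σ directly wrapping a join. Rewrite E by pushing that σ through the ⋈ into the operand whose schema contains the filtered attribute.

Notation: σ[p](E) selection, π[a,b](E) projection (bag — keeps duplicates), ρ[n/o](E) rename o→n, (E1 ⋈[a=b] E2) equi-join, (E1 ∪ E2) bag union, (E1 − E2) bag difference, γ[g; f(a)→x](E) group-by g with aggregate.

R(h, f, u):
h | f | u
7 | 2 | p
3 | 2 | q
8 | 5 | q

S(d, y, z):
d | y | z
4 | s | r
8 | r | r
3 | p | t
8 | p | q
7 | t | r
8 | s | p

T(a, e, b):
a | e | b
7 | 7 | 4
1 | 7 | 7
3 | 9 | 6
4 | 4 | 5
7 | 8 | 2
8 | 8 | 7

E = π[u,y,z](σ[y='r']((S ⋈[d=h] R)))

σ filters on y, owned by the left side.
E' = π[u,y,z]((σ[y='r'](S) ⋈[d=h] R))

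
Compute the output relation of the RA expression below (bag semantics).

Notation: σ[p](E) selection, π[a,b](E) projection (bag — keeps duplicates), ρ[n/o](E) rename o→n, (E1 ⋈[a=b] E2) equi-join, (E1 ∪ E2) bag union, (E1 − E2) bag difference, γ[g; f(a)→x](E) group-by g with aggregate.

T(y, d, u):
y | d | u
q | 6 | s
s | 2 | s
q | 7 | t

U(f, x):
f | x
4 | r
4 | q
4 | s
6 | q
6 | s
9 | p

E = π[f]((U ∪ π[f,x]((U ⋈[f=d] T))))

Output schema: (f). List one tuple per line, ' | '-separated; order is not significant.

Stepwise |·|:
  U → 6
  U → 6
  T → 3
  (U ⋈[f=d] T) → 2
  π[f,x]((U ⋈[f=d] T)) → 2
  (U ∪ π[f,x]((U ⋈[f=d] T))) → 8
  π[f]((U ∪ π[f,x]((U ⋈[f=d] T)))) → 8

== RESULT ==
f
4
4
4
6
6
6
6
9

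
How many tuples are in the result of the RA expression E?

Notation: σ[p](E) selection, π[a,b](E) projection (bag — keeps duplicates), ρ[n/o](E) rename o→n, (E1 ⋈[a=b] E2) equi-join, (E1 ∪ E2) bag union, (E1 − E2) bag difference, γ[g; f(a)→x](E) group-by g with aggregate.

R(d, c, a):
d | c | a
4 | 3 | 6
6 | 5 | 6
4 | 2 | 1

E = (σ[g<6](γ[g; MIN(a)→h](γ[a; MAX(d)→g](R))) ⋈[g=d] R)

Stepwise |·|:
  R → 3
  γ[a; MAX(d)→g](R) → 2
  γ[g; MIN(a)→h](γ[a; MAX(d)→g](R)) → 2
  σ[g<6](γ[g; MIN(a)→h](γ[a; MAX(d)→g](R))) → 1
  R → 3
  (σ[g<6](γ[g; MIN(a)→h](γ[a; MAX(d)→g](R))) ⋈[g=d] R) → 2

|E| = 2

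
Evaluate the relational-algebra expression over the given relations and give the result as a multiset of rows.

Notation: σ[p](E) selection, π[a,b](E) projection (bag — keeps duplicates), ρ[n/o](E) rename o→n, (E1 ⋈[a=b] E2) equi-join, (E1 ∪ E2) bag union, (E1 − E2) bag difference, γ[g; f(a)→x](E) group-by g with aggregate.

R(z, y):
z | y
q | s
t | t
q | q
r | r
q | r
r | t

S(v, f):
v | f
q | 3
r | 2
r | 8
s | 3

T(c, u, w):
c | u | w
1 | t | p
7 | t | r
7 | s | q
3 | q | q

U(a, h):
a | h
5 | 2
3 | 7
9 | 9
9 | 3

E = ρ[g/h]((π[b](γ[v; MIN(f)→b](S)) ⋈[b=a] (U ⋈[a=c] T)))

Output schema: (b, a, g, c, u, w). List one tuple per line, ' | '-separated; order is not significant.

Subexpression sizes:
  S → 4
  γ[v; MIN(f)→b](S) → 3
  π[b](γ[v; MIN(f)→b](S)) → 3
  U → 4
  T → 4
  (U ⋈[a=c] T) → 1
  (π[b](γ[v; MIN(f)→b](S)) ⋈[b=a] (U ⋈[a=c] T)) → 2
  ρ[g/h]((π[b](γ[v; MIN(f)→b](S)) ⋈[b=a] (U ⋈[a=c] T))) → 2

== RESULT ==
b | a | g | c | u | w
3 | 3 | 7 | 3 | q | q
3 | 3 | 7 | 3 | q | q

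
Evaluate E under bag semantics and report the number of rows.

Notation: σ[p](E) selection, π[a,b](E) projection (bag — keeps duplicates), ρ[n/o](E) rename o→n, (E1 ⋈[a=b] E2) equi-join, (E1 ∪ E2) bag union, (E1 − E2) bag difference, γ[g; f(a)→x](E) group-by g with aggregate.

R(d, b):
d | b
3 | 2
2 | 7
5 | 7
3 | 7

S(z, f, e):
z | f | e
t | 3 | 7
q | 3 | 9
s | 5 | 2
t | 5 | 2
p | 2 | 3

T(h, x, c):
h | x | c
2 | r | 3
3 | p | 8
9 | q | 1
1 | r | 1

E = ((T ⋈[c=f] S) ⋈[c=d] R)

Per-node cardinality:
  T → 4
  S → 5
  (T ⋈[c=f] S) → 2
  R → 4
  ((T ⋈[c=f] S) ⋈[c=d] R) → 4

|E| = 4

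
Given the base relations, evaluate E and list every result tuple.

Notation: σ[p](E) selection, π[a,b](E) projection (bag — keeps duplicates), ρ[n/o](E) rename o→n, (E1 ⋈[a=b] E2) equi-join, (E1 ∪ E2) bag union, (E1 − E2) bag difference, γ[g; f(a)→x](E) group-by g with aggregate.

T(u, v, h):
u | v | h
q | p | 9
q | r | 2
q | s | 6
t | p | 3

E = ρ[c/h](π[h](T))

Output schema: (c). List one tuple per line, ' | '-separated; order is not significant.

Subexpression sizes:
  T → 4
  π[h](T) → 4
  ρ[c/h](π[h](T)) → 4

== RESULT ==
c
2
3
6
9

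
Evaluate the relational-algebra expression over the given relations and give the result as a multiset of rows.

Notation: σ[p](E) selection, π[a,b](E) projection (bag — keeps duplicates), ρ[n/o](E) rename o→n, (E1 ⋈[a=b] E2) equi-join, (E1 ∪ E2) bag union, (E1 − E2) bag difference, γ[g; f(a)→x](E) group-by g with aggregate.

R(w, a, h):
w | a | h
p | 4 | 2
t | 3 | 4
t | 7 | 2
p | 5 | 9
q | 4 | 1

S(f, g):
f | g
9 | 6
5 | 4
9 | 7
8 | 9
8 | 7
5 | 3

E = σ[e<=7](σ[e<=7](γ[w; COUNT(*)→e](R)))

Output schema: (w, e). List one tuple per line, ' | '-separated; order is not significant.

Stepwise |·|:
  R → 5
  γ[w; COUNT(*)→e](R) → 3
  σ[e<=7](γ[w; COUNT(*)→e](R)) → 3
  σ[e<=7](σ[e<=7](γ[w; COUNT(*)→e](R))) → 3

== RESULT ==
w | e
p | 2
q | 1
t | 2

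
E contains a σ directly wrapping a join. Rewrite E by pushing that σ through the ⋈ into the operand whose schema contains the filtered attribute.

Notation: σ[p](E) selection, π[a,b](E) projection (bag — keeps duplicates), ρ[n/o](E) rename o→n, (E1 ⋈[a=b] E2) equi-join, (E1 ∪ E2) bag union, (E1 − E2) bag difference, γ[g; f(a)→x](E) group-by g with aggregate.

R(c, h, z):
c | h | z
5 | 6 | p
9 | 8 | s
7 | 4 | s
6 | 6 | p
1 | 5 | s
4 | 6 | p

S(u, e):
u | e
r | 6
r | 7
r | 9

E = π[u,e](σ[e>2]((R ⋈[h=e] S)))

σ filters on e, owned by the right side.
E' = π[u,e]((R ⋈[h=e] σ[e>2](S)))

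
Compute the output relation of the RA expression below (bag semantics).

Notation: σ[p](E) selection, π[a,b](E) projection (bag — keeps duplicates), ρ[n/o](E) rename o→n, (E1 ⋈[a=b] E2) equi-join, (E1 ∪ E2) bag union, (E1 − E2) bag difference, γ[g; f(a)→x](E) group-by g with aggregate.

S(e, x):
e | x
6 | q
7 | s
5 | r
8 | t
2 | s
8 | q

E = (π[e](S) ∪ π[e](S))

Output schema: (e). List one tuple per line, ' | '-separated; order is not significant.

Stepwise |·|:
  S → 6
  π[e](S) → 6
  S → 6
  π[e](S) → 6
  (π[e](S) ∪ π[e](S)) → 12

== RESULT ==
e
2
2
5
5
6
6
7
7
8
8
8
8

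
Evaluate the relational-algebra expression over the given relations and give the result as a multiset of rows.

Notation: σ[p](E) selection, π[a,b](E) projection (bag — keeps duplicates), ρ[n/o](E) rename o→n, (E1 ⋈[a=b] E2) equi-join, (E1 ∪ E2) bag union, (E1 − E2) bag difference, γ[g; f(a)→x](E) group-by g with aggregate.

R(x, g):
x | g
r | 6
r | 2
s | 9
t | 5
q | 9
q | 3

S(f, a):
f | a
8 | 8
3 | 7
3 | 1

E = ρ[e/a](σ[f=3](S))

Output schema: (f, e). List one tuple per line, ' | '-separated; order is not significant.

Subexpression sizes:
  S → 3
  σ[f=3](S) → 2
  ρ[e/a](σ[f=3](S)) → 2

== RESULT ==
f | e
3 | 1
3 | 7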